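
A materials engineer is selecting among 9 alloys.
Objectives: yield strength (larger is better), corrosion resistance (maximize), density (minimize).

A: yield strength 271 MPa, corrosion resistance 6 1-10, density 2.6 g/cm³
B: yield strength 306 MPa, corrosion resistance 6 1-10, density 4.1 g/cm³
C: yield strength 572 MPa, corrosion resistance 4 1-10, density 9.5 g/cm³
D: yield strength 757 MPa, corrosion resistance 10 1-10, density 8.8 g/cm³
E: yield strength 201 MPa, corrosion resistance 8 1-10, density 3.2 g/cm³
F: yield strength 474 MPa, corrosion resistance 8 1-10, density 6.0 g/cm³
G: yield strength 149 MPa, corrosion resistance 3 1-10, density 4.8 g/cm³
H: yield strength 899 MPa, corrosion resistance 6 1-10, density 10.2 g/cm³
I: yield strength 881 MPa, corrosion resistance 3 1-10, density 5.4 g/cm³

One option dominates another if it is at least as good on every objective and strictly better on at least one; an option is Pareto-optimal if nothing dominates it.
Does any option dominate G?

A vs G: yield strength 271≥149, corrosion resistance 6≥3, density 2.6≤4.8 — A is at least as good on every objective and strictly better on at least one, so A dominates G.

Yes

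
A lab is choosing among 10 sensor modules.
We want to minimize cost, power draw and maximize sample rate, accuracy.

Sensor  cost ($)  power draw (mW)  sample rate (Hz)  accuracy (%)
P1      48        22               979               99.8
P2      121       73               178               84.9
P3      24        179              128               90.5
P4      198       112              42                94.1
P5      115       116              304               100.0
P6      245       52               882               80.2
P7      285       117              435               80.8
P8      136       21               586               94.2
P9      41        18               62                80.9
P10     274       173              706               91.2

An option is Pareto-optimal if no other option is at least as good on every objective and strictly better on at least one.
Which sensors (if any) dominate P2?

P1: cost 48≤121, power draw 22≤73, sample rate 979≥178, accuracy 99.8≥84.9 — dominates P2.
Others (P3, P4, P5, P6, P7, P8, P9, P10) are each worse than P2 on at least one objective.

P1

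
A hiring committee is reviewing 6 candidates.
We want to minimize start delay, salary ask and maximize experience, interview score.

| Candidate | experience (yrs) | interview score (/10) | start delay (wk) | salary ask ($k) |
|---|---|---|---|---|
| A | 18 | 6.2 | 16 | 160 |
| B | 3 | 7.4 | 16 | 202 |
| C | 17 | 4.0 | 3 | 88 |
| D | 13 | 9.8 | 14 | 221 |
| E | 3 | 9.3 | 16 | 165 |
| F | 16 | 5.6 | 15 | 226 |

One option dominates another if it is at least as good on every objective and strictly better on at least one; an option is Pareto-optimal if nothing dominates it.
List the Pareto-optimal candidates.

A: not dominated (best experience).
B: dominated by E (experience 3≥3, interview score 9.3≥7.4, start delay 16≤16, salary ask 165≤202).
C: not dominated (best start delay).
D: not dominated (best interview score).
E: not dominated.
F: not dominated.

A, C, D, E, F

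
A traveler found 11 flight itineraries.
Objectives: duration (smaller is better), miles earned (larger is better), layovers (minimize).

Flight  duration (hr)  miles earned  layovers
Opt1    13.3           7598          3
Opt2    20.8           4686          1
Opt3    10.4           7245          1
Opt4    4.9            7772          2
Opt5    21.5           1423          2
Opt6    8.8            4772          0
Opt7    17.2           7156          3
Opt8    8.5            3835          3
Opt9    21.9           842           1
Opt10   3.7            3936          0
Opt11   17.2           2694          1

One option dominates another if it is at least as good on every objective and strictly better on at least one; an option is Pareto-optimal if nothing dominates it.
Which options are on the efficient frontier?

Opt1: dominated by Opt4 (duration 4.9≤13.3, miles earned 7772≥7598, layovers 2≤3).
Opt2: dominated by Opt3 (duration 10.4≤20.8, miles earned 7245≥4686, layovers 1≤1).
Opt3: not dominated.
Opt4: not dominated (best miles earned).
Opt5: dominated by Opt2 (duration 20.8≤21.5, miles earned 4686≥1423, layovers 1≤2).
Opt6: not dominated.
Opt7: dominated by Opt1 (duration 13.3≤17.2, miles earned 7598≥7156, layovers 3≤3).
Opt8: dominated by Opt4 (duration 4.9≤8.5, miles earned 7772≥3835, layovers 2≤3).
Opt9: dominated by Opt2 (duration 20.8≤21.9, miles earned 4686≥842, layovers 1≤1).
Opt10: not dominated (best duration).
Opt11: dominated by Opt3 (duration 10.4≤17.2, miles earned 7245≥2694, layovers 1≤1).

Opt3, Opt4, Opt6, Opt10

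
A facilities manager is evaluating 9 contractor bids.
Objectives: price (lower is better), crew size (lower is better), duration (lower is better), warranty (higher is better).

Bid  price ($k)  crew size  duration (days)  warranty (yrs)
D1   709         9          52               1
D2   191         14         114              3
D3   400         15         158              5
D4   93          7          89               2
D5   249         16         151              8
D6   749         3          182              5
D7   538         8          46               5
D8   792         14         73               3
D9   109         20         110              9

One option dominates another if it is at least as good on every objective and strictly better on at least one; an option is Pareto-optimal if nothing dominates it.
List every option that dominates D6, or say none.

D1: worse on crew size (9 vs 3).
D2: worse on crew size (14 vs 3).
D3: worse on crew size (15 vs 3).
D4: worse on crew size (7 vs 3).
D5: worse on crew size (16 vs 3).
D7: worse on crew size (8 vs 3).
D8: worse on price (792 vs 749).
D9: worse on crew size (20 vs 3).
No option dominates D6.

none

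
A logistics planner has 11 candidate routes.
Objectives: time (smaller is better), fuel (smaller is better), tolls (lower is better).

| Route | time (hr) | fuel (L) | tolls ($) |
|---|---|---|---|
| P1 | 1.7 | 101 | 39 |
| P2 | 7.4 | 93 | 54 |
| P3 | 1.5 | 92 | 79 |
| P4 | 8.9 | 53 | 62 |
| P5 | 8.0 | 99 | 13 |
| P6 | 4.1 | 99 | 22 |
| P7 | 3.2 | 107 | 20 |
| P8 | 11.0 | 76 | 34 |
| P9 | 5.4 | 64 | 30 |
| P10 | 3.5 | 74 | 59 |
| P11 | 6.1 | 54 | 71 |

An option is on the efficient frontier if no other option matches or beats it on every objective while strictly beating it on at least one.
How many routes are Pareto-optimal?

P1: not dominated.
P2: dominated by P9 (time 5.4≤7.4, fuel 64≤93, tolls 30≤54).
P3: not dominated (best time).
P4: not dominated (best fuel).
P5: not dominated (best tolls).
P6: not dominated.
P7: not dominated.
P8: dominated by P9 (time 5.4≤11.0, fuel 64≤76, tolls 30≤34).
P9: not dominated.
P10: not dominated.
P11: not dominated.
Pareto-optimal: P1, P3, P4, P5, P6, P7, P9, P10, P11 → 9.

9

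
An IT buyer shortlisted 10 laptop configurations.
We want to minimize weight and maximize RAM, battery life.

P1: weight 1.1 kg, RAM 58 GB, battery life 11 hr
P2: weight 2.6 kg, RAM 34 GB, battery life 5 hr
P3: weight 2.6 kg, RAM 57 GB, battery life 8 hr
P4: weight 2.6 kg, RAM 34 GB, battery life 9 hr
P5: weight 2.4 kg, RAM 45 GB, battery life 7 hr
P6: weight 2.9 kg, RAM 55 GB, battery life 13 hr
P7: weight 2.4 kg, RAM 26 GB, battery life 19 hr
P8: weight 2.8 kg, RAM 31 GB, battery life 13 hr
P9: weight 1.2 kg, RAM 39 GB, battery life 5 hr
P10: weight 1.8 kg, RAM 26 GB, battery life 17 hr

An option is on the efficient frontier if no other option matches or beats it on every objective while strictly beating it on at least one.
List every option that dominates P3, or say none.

P1: weight 1.1≤2.6, RAM 58≥57, battery life 11≥8 — dominates P3.
Others (P2, P4, P5, P6, P7, P8, P9, P10) are each worse than P3 on at least one objective.

P1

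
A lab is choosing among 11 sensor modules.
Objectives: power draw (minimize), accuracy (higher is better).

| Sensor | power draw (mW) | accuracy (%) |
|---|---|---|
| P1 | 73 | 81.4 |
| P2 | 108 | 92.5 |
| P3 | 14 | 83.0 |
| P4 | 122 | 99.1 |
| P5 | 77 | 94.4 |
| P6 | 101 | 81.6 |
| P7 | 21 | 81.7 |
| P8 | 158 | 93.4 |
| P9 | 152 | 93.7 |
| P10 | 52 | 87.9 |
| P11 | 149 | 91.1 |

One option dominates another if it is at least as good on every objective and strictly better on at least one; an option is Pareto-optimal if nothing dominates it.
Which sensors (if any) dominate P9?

P4, P5

P4: power draw 122≤152, accuracy 99.1≥93.7 — dominates P9.
P5: power draw 77≤152, accuracy 94.4≥93.7 — dominates P9.
Others (P1, P2, P3, P6, P7, P8, P10, P11) are each worse than P9 on at least one objective.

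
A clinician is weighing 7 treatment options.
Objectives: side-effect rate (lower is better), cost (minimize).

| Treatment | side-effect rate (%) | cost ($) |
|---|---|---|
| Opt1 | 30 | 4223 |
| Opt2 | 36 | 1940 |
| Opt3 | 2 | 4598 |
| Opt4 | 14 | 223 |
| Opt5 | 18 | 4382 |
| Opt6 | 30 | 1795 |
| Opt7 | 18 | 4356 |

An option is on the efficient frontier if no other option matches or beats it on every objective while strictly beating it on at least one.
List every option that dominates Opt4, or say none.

Opt1: worse on side-effect rate (30 vs 14).
Opt2: worse on side-effect rate (36 vs 14).
Opt3: worse on cost (4598 vs 223).
Opt5: worse on side-effect rate (18 vs 14).
Opt6: worse on side-effect rate (30 vs 14).
Opt7: worse on side-effect rate (18 vs 14).
No option dominates Opt4.

none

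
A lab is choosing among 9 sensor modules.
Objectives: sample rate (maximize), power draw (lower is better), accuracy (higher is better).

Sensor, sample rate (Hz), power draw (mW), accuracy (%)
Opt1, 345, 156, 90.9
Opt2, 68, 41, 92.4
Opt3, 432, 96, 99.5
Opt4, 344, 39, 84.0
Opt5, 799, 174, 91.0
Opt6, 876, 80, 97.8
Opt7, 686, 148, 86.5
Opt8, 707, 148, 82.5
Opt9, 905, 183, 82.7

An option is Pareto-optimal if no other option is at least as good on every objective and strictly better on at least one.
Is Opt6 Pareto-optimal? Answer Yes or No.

Opt1: worse on sample rate (345 vs 876).
Opt2: worse on sample rate (68 vs 876).
Opt3: worse on sample rate (432 vs 876).
Opt4: worse on sample rate (344 vs 876).
Opt5: worse on sample rate (799 vs 876).
Opt7: worse on sample rate (686 vs 876).
Opt8: worse on sample rate (707 vs 876).
Opt9: worse on power draw (183 vs 80).
No option is at least as good as Opt6 on every objective and strictly better on one.

Yes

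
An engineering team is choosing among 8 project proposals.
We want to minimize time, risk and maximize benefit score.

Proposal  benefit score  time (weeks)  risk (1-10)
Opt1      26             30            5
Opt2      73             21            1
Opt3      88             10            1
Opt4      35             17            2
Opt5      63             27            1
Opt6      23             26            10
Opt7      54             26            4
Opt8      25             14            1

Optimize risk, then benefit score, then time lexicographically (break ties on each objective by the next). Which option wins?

First minimize risk: best is 1, kept {Opt2, Opt3, Opt5, Opt8}.
Then maximize benefit score: best is 88, kept {Opt3}.

Opt3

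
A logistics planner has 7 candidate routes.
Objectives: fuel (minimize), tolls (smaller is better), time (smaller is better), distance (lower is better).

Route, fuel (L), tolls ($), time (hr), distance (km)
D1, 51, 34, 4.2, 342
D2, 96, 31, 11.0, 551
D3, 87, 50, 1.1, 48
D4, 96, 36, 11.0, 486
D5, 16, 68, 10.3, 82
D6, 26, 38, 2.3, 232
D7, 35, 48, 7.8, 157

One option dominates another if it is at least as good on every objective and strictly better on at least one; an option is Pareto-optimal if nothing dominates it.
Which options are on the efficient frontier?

D1: not dominated.
D2: not dominated (best tolls).
D3: not dominated (best time).
D4: dominated by D1 (fuel 51≤96, tolls 34≤36, time 4.2≤11.0, distance 342≤486).
D5: not dominated (best fuel).
D6: not dominated.
D7: not dominated.

D1, D2, D3, D5, D6, D7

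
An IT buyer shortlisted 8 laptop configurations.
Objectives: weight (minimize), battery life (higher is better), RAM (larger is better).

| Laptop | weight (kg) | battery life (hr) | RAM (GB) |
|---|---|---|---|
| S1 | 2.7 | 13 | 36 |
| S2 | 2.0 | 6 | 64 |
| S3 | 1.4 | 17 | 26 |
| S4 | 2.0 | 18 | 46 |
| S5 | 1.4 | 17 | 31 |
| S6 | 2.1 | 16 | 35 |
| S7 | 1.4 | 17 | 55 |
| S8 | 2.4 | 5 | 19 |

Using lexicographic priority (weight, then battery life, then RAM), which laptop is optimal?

S7

First minimize weight: best is 1.4, kept {S3, S5, S7}.
Then maximize battery life: best is 17, kept {S3, S5, S7}.
Then maximize RAM: best is 55, kept {S7}.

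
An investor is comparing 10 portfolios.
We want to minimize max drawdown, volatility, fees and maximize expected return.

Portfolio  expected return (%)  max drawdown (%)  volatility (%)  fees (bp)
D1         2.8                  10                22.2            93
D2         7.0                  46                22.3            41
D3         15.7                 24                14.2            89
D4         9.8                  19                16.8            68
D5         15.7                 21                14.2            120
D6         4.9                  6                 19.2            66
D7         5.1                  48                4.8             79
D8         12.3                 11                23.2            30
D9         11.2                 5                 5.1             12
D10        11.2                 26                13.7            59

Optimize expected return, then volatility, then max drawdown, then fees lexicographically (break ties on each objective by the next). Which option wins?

D5

First maximize expected return: best is 15.7, kept {D3, D5}.
Then minimize volatility: best is 14.2, kept {D3, D5}.
Then minimize max drawdown: best is 21, kept {D5}.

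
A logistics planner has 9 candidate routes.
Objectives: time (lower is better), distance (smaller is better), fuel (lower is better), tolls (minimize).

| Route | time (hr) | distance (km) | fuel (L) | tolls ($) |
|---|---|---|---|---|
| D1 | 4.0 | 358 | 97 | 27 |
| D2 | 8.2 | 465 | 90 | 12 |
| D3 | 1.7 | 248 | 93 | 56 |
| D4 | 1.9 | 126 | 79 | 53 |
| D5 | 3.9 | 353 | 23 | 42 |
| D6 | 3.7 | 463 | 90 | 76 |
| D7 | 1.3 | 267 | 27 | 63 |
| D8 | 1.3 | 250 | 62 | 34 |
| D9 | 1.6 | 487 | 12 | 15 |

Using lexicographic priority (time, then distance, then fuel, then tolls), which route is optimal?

First minimize time: best is 1.3, kept {D7, D8}.
Then minimize distance: best is 250, kept {D8}.

D8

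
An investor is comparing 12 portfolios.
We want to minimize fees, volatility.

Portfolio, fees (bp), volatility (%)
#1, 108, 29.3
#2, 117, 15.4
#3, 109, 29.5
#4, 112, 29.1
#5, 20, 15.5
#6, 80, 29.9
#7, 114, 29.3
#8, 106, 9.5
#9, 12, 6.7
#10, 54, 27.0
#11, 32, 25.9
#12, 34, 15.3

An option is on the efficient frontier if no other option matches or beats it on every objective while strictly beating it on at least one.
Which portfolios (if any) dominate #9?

none

#1: worse on fees (108 vs 12).
#2: worse on fees (117 vs 12).
#3: worse on fees (109 vs 12).
#4: worse on fees (112 vs 12).
#5: worse on fees (20 vs 12).
#6: worse on fees (80 vs 12).
#7: worse on fees (114 vs 12).
#8: worse on fees (106 vs 12).
#10: worse on fees (54 vs 12).
#11: worse on fees (32 vs 12).
#12: worse on fees (34 vs 12).
No option dominates #9.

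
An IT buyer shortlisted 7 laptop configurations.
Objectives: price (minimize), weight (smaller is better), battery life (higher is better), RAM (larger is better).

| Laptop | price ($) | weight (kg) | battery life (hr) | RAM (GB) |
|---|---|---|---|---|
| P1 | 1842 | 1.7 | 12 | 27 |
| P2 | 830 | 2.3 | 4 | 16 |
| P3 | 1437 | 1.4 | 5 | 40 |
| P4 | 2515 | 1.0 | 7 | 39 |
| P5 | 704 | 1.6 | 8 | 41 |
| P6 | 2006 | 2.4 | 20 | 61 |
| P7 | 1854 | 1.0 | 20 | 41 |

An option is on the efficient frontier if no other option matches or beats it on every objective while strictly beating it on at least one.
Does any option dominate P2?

P5 vs P2: price 704≤830, weight 1.6≤2.3, battery life 8≥4, RAM 41≥16 — P5 is at least as good on every objective and strictly better on at least one, so P5 dominates P2.

Yes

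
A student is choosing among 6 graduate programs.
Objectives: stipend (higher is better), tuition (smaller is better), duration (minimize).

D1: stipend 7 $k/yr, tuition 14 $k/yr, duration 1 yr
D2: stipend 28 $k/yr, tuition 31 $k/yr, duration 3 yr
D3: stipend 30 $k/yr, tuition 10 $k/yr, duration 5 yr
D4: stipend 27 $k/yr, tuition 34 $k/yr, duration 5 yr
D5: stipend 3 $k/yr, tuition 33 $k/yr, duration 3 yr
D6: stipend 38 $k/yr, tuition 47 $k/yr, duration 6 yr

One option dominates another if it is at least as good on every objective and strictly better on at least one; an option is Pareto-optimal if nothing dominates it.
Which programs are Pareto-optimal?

D1, D2, D3, D6

D1: not dominated (best duration).
D2: not dominated.
D3: not dominated (best tuition).
D4: dominated by D2 (stipend 28≥27, tuition 31≤34, duration 3≤5).
D5: dominated by D1 (stipend 7≥3, tuition 14≤33, duration 1≤3).
D6: not dominated (best stipend).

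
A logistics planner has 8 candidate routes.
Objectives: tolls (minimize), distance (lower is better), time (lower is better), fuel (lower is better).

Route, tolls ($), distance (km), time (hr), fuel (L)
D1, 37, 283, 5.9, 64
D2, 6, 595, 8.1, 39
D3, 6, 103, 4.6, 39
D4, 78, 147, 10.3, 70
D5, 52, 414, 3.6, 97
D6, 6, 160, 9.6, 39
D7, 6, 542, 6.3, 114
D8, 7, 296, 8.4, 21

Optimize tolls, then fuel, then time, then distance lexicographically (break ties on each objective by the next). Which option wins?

D3

First minimize tolls: best is 6, kept {D2, D3, D6, D7}.
Then minimize fuel: best is 39, kept {D2, D3, D6}.
Then minimize time: best is 4.6, kept {D3}.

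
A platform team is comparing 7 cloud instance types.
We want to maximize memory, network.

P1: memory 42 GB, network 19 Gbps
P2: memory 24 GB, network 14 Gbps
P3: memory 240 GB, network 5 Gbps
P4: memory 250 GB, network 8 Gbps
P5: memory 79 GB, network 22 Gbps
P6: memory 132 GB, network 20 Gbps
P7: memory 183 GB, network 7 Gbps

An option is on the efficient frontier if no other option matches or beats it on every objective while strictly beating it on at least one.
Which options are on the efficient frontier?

P4, P5, P6

P1: dominated by P5 (memory 79≥42, network 22≥19).
P2: dominated by P1 (memory 42≥24, network 19≥14).
P3: dominated by P4 (memory 250≥240, network 8≥5).
P4: not dominated (best memory).
P5: not dominated (best network).
P6: not dominated.
P7: dominated by P4 (memory 250≥183, network 8≥7).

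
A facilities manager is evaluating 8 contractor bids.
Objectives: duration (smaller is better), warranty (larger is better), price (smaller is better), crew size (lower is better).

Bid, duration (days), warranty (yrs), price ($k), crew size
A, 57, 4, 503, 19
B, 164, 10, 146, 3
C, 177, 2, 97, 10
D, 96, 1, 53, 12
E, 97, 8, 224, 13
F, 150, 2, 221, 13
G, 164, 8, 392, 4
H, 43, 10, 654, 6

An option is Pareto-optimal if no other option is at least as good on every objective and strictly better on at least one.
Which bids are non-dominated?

A: not dominated.
B: not dominated (best crew size).
C: not dominated.
D: not dominated (best price).
E: not dominated.
F: not dominated.
G: dominated by B (duration 164≤164, warranty 10≥8, price 146≤392, crew size 3≤4).
H: not dominated (best duration).

A, B, C, D, E, F, H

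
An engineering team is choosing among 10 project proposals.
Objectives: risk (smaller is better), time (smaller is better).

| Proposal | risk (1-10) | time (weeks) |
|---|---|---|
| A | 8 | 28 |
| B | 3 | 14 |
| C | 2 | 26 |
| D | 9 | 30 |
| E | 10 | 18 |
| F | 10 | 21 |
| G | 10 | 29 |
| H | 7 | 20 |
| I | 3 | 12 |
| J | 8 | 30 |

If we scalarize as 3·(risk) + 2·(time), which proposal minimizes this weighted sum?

I

A: 3·8 + 2·28 = 80
B: 3·3 + 2·14 = 37
C: 3·2 + 2·26 = 58
D: 3·9 + 2·30 = 87
E: 3·10 + 2·18 = 66
F: 3·10 + 2·21 = 72
G: 3·10 + 2·29 = 88
H: 3·7 + 2·20 = 61
I: 3·3 + 2·12 = 33
J: 3·8 + 2·30 = 84
Lowest: I at 33.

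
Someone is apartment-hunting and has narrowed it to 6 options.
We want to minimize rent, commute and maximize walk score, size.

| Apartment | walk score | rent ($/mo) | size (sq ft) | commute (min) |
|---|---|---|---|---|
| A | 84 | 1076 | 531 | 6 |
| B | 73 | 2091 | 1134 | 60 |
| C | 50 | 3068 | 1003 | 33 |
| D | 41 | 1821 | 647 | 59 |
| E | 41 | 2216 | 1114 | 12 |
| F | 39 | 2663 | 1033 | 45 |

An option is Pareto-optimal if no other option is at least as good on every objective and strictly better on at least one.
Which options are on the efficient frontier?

A: not dominated (best walk score).
B: not dominated (best size).
C: not dominated.
D: not dominated.
E: not dominated.
F: dominated by E (walk score 41≥39, rent 2216≤2663, size 1114≥1033, commute 12≤45).

A, B, C, D, E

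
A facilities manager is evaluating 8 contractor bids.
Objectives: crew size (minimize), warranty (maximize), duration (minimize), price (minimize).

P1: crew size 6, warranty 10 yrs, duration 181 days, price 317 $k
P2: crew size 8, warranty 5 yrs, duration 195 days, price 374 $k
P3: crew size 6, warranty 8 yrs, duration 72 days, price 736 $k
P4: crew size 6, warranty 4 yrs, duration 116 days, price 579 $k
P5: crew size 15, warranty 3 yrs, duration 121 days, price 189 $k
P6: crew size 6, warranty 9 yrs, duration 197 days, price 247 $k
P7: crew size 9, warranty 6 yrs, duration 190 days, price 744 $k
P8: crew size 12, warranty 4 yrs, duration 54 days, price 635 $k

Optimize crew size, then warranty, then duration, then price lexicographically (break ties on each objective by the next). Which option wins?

First minimize crew size: best is 6, kept {P1, P3, P4, P6}.
Then maximize warranty: best is 10, kept {P1}.

P1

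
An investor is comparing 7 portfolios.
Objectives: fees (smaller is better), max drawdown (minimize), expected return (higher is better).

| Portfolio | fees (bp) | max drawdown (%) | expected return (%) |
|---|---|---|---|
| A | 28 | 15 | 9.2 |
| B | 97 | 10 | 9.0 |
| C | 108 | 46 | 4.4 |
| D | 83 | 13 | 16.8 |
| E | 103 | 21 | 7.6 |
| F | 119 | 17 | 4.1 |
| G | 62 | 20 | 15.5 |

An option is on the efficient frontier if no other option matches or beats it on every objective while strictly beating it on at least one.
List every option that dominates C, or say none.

A: fees 28≤108, max drawdown 15≤46, expected return 9.2≥4.4 — dominates C.
B: fees 97≤108, max drawdown 10≤46, expected return 9.0≥4.4 — dominates C.
D: fees 83≤108, max drawdown 13≤46, expected return 16.8≥4.4 — dominates C.
E: fees 103≤108, max drawdown 21≤46, expected return 7.6≥4.4 — dominates C.
G: fees 62≤108, max drawdown 20≤46, expected return 15.5≥4.4 — dominates C.
Others (F) are each worse than C on at least one objective.

A, B, D, E, G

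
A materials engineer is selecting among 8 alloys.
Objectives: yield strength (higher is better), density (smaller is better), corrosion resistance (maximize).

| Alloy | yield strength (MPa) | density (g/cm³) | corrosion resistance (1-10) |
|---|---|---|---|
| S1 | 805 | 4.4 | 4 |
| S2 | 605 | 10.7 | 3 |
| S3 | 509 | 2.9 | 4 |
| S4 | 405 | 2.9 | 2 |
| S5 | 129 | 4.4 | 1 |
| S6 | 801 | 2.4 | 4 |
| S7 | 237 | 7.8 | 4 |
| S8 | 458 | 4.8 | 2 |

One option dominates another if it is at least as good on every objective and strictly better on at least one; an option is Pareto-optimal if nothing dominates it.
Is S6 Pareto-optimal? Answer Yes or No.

S1: worse on density (4.4 vs 2.4).
S2: worse on yield strength (605 vs 801).
S3: worse on yield strength (509 vs 801).
S4: worse on yield strength (405 vs 801).
S5: worse on yield strength (129 vs 801).
S7: worse on yield strength (237 vs 801).
S8: worse on yield strength (458 vs 801).
No option is at least as good as S6 on every objective and strictly better on one.

Yes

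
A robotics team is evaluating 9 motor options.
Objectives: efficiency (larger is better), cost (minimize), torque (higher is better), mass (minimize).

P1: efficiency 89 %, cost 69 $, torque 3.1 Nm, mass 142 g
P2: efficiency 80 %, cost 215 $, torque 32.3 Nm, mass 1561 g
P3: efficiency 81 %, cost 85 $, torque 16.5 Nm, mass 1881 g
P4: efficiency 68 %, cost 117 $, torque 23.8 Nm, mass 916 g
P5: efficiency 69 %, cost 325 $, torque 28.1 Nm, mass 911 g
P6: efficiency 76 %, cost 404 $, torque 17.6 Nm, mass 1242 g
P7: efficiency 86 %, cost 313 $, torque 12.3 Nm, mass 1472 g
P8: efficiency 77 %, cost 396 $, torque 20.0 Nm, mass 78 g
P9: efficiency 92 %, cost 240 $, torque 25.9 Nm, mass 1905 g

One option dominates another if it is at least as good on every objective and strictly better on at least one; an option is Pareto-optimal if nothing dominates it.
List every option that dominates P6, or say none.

P8: efficiency 77≥76, cost 396≤404, torque 20.0≥17.6, mass 78≤1242 — dominates P6.
Others (P1, P2, P3, P4, P5, P7, P9) are each worse than P6 on at least one objective.

P8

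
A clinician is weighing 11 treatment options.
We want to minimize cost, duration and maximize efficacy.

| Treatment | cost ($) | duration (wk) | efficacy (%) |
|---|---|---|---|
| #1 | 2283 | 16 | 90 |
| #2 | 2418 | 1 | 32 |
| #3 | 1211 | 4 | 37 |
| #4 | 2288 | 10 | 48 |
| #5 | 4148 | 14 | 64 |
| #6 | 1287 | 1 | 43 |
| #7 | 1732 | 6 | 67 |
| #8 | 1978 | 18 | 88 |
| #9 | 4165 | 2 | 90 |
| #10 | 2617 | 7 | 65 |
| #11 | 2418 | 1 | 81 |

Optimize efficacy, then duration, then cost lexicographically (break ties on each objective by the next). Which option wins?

First maximize efficacy: best is 90, kept {#1, #9}.
Then minimize duration: best is 2, kept {#9}.

#9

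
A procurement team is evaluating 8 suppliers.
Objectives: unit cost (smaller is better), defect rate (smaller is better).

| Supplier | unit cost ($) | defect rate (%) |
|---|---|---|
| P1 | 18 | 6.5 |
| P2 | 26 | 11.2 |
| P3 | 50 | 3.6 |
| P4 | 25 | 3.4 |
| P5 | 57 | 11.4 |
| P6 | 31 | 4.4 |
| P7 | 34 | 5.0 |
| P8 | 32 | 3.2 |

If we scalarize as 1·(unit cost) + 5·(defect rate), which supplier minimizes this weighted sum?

P1: 1·18 + 5·6.5 = 50.5
P2: 1·26 + 5·11.2 = 82.0
P3: 1·50 + 5·3.6 = 68.0
P4: 1·25 + 5·3.4 = 42.0
P5: 1·57 + 5·11.4 = 114.0
P6: 1·31 + 5·4.4 = 53.0
P7: 1·34 + 5·5.0 = 59.0
P8: 1·32 + 5·3.2 = 48.0
Lowest: P4 at 42.0.

P4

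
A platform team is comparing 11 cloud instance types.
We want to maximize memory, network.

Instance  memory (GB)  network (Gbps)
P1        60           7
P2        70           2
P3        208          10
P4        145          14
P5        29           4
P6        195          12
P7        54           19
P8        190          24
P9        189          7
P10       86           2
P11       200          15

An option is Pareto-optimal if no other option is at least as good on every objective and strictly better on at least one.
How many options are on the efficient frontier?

3

P1: dominated by P3 (memory 208≥60, network 10≥7).
P2: dominated by P3 (memory 208≥70, network 10≥2).
P3: not dominated (best memory).
P4: dominated by P8 (memory 190≥145, network 24≥14).
P5: dominated by P1 (memory 60≥29, network 7≥4).
P6: dominated by P11 (memory 200≥195, network 15≥12).
P7: dominated by P8 (memory 190≥54, network 24≥19).
P8: not dominated (best network).
P9: dominated by P3 (memory 208≥189, network 10≥7).
P10: dominated by P3 (memory 208≥86, network 10≥2).
P11: not dominated.
Pareto-optimal: P3, P8, P11 → 3.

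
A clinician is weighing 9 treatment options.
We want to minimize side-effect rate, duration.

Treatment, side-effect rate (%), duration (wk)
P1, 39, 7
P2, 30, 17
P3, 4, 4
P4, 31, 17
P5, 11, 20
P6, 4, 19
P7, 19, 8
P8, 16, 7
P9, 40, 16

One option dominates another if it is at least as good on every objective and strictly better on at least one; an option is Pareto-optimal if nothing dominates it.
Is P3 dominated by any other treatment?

No

P1: worse on side-effect rate (39 vs 4).
P2: worse on side-effect rate (30 vs 4).
P4: worse on side-effect rate (31 vs 4).
P5: worse on side-effect rate (11 vs 4).
P6: worse on duration (19 vs 4).
P7: worse on side-effect rate (19 vs 4).
P8: worse on side-effect rate (16 vs 4).
P9: worse on side-effect rate (40 vs 4).
No option is at least as good as P3 on every objective and strictly better on one.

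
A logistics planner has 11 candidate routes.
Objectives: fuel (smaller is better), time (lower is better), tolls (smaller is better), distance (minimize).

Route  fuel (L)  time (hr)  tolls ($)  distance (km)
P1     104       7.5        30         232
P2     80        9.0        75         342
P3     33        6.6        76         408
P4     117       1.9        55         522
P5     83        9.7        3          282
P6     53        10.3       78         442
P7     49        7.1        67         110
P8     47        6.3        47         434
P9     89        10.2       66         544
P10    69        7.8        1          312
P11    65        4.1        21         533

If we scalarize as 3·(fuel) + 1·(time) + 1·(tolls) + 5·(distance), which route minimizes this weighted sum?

P1: 3·104 + 1·7.5 + 1·30 + 5·232 = 1509.5
P2: 3·80 + 1·9.0 + 1·75 + 5·342 = 2034.0
P3: 3·33 + 1·6.6 + 1·76 + 5·408 = 2221.6
P4: 3·117 + 1·1.9 + 1·55 + 5·522 = 3017.9
P5: 3·83 + 1·9.7 + 1·3 + 5·282 = 1671.7
P6: 3·53 + 1·10.3 + 1·78 + 5·442 = 2457.3
P7: 3·49 + 1·7.1 + 1·67 + 5·110 = 771.1
P8: 3·47 + 1·6.3 + 1·47 + 5·434 = 2364.3
P9: 3·89 + 1·10.2 + 1·66 + 5·544 = 3063.2
P10: 3·69 + 1·7.8 + 1·1 + 5·312 = 1775.8
P11: 3·65 + 1·4.1 + 1·21 + 5·533 = 2885.1
Lowest: P7 at 771.1.

P7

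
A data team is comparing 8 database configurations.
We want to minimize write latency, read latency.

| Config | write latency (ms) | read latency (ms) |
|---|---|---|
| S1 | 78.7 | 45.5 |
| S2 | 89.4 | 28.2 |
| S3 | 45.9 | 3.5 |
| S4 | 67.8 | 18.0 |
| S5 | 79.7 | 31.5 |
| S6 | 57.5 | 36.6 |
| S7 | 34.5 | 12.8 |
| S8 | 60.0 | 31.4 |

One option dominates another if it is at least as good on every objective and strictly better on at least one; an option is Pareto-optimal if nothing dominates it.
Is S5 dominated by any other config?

Yes

S3 vs S5: write latency 45.9≤79.7, read latency 3.5≤31.5 — S3 is at least as good on every objective and strictly better on at least one, so S3 dominates S5.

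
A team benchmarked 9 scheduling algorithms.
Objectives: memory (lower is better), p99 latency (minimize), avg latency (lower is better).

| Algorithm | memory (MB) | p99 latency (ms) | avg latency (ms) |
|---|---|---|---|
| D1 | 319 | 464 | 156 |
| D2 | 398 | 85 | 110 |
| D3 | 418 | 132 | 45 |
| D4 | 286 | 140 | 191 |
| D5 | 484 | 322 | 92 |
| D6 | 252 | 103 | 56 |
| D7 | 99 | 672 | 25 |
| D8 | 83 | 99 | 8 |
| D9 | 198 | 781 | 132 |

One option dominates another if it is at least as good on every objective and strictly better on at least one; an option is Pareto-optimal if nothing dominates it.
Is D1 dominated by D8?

Yes

D8 vs D1: memory 83≤319, p99 latency 99≤464, avg latency 8≤156 — D8 is at least as good on every objective with at least one strict improvement.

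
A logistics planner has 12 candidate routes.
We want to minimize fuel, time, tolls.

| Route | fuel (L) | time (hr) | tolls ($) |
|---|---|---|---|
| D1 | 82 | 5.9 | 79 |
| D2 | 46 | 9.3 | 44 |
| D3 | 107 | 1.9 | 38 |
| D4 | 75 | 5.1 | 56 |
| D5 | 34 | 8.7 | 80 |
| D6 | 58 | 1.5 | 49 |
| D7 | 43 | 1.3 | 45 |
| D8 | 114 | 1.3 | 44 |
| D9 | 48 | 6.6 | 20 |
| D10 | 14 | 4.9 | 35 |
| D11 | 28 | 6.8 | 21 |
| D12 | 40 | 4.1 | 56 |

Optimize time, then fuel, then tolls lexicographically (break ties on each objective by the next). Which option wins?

First minimize time: best is 1.3, kept {D7, D8}.
Then minimize fuel: best is 43, kept {D7}.

D7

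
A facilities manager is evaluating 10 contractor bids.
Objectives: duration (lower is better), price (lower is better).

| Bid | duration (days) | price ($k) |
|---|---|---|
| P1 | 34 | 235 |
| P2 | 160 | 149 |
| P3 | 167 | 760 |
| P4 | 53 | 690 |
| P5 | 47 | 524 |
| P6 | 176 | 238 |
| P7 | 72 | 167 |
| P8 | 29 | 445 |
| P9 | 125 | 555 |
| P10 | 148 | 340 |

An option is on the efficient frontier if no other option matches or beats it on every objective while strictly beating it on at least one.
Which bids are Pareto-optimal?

P1, P2, P7, P8

P1: not dominated.
P2: not dominated (best price).
P3: dominated by P1 (duration 34≤167, price 235≤760).
P4: dominated by P1 (duration 34≤53, price 235≤690).
P5: dominated by P1 (duration 34≤47, price 235≤524).
P6: dominated by P1 (duration 34≤176, price 235≤238).
P7: not dominated.
P8: not dominated (best duration).
P9: dominated by P1 (duration 34≤125, price 235≤555).
P10: dominated by P1 (duration 34≤148, price 235≤340).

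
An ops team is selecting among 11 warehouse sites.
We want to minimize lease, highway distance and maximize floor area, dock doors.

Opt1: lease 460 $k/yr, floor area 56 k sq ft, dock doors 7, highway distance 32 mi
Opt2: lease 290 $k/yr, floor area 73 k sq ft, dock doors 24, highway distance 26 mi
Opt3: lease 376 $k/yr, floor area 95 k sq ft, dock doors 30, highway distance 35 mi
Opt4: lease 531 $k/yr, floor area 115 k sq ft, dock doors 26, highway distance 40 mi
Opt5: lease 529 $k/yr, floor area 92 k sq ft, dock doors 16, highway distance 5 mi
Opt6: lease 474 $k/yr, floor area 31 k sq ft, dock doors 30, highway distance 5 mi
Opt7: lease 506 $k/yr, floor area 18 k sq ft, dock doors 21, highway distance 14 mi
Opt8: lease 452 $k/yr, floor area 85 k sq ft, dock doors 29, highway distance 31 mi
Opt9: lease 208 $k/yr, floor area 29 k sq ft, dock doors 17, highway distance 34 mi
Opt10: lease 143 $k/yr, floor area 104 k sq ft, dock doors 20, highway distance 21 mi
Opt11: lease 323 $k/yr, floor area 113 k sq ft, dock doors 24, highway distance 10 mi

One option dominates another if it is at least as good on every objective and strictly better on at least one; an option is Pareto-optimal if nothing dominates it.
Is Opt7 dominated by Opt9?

Opt9 vs Opt7: Opt9 is worse on dock doors (17 vs 21), so it does not dominate Opt7.

No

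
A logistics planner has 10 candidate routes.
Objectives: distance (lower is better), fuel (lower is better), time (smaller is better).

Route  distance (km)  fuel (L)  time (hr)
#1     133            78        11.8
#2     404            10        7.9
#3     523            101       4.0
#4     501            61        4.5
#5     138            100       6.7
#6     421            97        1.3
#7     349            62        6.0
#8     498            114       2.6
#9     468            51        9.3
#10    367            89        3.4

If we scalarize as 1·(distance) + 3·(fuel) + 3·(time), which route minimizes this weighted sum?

#1: 1·133 + 3·78 + 3·11.8 = 402.4
#2: 1·404 + 3·10 + 3·7.9 = 457.7
#3: 1·523 + 3·101 + 3·4.0 = 838.0
#4: 1·501 + 3·61 + 3·4.5 = 697.5
#5: 1·138 + 3·100 + 3·6.7 = 458.1
#6: 1·421 + 3·97 + 3·1.3 = 715.9
#7: 1·349 + 3·62 + 3·6.0 = 553.0
#8: 1·498 + 3·114 + 3·2.6 = 847.8
#9: 1·468 + 3·51 + 3·9.3 = 648.9
#10: 1·367 + 3·89 + 3·3.4 = 644.2
Lowest: #1 at 402.4.

#1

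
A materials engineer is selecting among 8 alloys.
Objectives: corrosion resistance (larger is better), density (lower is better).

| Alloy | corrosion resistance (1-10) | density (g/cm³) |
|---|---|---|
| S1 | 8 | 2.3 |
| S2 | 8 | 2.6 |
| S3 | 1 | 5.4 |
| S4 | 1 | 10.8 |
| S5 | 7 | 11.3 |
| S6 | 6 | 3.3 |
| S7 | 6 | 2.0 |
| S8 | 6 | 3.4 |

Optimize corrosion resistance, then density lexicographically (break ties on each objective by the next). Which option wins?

S1

First maximize corrosion resistance: best is 8, kept {S1, S2}.
Then minimize density: best is 2.3, kept {S1}.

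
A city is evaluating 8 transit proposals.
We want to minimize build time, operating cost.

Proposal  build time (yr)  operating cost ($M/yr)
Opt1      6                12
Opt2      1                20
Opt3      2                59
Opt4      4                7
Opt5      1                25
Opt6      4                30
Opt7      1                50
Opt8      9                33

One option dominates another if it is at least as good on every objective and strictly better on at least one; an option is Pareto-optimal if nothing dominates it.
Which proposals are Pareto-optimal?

Opt2, Opt4

Opt1: dominated by Opt4 (build time 4≤6, operating cost 7≤12).
Opt2: not dominated.
Opt3: dominated by Opt2 (build time 1≤2, operating cost 20≤59).
Opt4: not dominated (best operating cost).
Opt5: dominated by Opt2 (build time 1≤1, operating cost 20≤25).
Opt6: dominated by Opt2 (build time 1≤4, operating cost 20≤30).
Opt7: dominated by Opt2 (build time 1≤1, operating cost 20≤50).
Opt8: dominated by Opt1 (build time 6≤9, operating cost 12≤33).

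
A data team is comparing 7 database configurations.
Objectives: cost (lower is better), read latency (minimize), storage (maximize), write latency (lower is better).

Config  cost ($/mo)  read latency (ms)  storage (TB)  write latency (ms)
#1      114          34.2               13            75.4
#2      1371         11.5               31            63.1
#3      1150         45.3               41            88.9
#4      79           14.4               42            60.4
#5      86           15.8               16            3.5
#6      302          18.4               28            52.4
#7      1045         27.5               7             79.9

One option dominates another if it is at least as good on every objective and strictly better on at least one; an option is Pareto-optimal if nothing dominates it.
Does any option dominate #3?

Yes

#4 vs #3: cost 79≤1150, read latency 14.4≤45.3, storage 42≥41, write latency 60.4≤88.9 — #4 is at least as good on every objective and strictly better on at least one, so #4 dominates #3.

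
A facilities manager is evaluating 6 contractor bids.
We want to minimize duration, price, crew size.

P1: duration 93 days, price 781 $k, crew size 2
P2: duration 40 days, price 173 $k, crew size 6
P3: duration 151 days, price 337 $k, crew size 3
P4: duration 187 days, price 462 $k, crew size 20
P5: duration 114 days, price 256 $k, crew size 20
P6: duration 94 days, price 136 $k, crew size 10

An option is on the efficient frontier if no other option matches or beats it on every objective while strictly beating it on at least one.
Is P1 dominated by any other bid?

No

P2: worse on crew size (6 vs 2).
P3: worse on duration (151 vs 93).
P4: worse on duration (187 vs 93).
P5: worse on duration (114 vs 93).
P6: worse on duration (94 vs 93).
No option is at least as good as P1 on every objective and strictly better on one.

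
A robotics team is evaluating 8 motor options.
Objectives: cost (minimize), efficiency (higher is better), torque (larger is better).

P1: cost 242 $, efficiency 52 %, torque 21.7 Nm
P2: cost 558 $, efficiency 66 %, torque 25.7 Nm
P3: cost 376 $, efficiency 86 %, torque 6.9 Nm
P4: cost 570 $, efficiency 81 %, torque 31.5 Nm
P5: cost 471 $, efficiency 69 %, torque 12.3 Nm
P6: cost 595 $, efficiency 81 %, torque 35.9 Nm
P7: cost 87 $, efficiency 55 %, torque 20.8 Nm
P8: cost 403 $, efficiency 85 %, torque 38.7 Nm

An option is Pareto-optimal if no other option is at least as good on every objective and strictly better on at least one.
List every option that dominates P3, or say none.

none

P1: worse on efficiency (52 vs 86).
P2: worse on cost (558 vs 376).
P4: worse on cost (570 vs 376).
P5: worse on cost (471 vs 376).
P6: worse on cost (595 vs 376).
P7: worse on efficiency (55 vs 86).
P8: worse on cost (403 vs 376).
No option dominates P3.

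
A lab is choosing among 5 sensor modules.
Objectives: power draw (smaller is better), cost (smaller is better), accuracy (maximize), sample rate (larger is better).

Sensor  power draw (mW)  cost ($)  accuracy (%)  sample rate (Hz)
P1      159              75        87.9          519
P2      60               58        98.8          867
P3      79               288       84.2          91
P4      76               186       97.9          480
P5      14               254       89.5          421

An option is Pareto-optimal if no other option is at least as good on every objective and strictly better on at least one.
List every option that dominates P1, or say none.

P2

P2: power draw 60≤159, cost 58≤75, accuracy 98.8≥87.9, sample rate 867≥519 — dominates P1.
Others (P3, P4, P5) are each worse than P1 on at least one objective.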